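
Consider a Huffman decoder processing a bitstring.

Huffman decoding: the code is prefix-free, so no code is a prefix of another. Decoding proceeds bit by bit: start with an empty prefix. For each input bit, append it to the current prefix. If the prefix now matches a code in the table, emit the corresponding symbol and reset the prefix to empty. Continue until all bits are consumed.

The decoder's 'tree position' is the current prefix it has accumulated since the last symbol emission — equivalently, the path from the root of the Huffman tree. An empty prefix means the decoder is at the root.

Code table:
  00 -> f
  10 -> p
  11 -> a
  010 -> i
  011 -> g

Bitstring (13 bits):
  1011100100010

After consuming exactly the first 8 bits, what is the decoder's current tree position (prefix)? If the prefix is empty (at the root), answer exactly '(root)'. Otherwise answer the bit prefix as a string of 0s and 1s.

Bit 0: prefix='1' (no match yet)
Bit 1: prefix='10' -> emit 'p', reset
Bit 2: prefix='1' (no match yet)
Bit 3: prefix='11' -> emit 'a', reset
Bit 4: prefix='1' (no match yet)
Bit 5: prefix='10' -> emit 'p', reset
Bit 6: prefix='0' (no match yet)
Bit 7: prefix='01' (no match yet)

Answer: 01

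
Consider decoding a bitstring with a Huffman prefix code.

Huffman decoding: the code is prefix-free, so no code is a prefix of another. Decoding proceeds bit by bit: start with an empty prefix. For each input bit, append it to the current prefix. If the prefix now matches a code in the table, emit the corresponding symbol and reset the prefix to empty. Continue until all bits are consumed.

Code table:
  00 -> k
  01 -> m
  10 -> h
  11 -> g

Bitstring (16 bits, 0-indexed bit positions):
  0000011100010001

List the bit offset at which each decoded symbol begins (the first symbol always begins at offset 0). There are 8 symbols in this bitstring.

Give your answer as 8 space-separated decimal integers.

Answer: 0 2 4 6 8 10 12 14

Derivation:
Bit 0: prefix='0' (no match yet)
Bit 1: prefix='00' -> emit 'k', reset
Bit 2: prefix='0' (no match yet)
Bit 3: prefix='00' -> emit 'k', reset
Bit 4: prefix='0' (no match yet)
Bit 5: prefix='01' -> emit 'm', reset
Bit 6: prefix='1' (no match yet)
Bit 7: prefix='11' -> emit 'g', reset
Bit 8: prefix='0' (no match yet)
Bit 9: prefix='00' -> emit 'k', reset
Bit 10: prefix='0' (no match yet)
Bit 11: prefix='01' -> emit 'm', reset
Bit 12: prefix='0' (no match yet)
Bit 13: prefix='00' -> emit 'k', reset
Bit 14: prefix='0' (no match yet)
Bit 15: prefix='01' -> emit 'm', reset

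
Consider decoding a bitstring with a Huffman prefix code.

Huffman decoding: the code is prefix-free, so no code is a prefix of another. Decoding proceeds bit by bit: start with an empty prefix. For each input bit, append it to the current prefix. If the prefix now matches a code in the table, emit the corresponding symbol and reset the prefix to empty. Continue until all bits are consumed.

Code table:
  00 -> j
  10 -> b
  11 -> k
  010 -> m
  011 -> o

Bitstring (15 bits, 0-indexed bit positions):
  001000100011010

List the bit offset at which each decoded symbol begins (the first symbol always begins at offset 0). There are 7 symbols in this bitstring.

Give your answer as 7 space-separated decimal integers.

Answer: 0 2 4 6 8 10 12

Derivation:
Bit 0: prefix='0' (no match yet)
Bit 1: prefix='00' -> emit 'j', reset
Bit 2: prefix='1' (no match yet)
Bit 3: prefix='10' -> emit 'b', reset
Bit 4: prefix='0' (no match yet)
Bit 5: prefix='00' -> emit 'j', reset
Bit 6: prefix='1' (no match yet)
Bit 7: prefix='10' -> emit 'b', reset
Bit 8: prefix='0' (no match yet)
Bit 9: prefix='00' -> emit 'j', reset
Bit 10: prefix='1' (no match yet)
Bit 11: prefix='11' -> emit 'k', reset
Bit 12: prefix='0' (no match yet)
Bit 13: prefix='01' (no match yet)
Bit 14: prefix='010' -> emit 'm', reset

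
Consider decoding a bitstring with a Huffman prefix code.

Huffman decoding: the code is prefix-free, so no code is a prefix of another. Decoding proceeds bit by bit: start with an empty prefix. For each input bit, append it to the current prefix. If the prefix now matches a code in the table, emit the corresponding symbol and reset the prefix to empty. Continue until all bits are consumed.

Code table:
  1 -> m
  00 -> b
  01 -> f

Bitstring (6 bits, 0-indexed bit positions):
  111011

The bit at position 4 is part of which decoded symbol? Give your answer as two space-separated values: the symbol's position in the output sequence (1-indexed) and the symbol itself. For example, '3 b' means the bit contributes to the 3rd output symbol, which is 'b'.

Bit 0: prefix='1' -> emit 'm', reset
Bit 1: prefix='1' -> emit 'm', reset
Bit 2: prefix='1' -> emit 'm', reset
Bit 3: prefix='0' (no match yet)
Bit 4: prefix='01' -> emit 'f', reset
Bit 5: prefix='1' -> emit 'm', reset

Answer: 4 f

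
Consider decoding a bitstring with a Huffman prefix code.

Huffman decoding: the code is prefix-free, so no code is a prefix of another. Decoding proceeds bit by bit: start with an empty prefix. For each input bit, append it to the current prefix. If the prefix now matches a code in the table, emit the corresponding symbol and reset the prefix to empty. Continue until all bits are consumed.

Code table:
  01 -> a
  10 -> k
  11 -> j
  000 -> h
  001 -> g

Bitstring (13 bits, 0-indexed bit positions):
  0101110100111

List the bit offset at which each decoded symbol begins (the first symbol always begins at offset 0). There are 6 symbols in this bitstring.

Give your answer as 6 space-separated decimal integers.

Bit 0: prefix='0' (no match yet)
Bit 1: prefix='01' -> emit 'a', reset
Bit 2: prefix='0' (no match yet)
Bit 3: prefix='01' -> emit 'a', reset
Bit 4: prefix='1' (no match yet)
Bit 5: prefix='11' -> emit 'j', reset
Bit 6: prefix='0' (no match yet)
Bit 7: prefix='01' -> emit 'a', reset
Bit 8: prefix='0' (no match yet)
Bit 9: prefix='00' (no match yet)
Bit 10: prefix='001' -> emit 'g', reset
Bit 11: prefix='1' (no match yet)
Bit 12: prefix='11' -> emit 'j', reset

Answer: 0 2 4 6 8 11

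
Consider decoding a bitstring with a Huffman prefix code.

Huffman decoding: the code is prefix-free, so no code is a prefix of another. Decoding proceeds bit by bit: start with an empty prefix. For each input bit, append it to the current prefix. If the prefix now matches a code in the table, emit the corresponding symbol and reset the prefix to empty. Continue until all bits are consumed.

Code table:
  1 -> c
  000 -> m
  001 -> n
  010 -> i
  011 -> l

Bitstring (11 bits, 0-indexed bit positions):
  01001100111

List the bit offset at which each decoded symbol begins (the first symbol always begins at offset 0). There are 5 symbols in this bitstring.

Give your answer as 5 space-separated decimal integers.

Answer: 0 3 6 9 10

Derivation:
Bit 0: prefix='0' (no match yet)
Bit 1: prefix='01' (no match yet)
Bit 2: prefix='010' -> emit 'i', reset
Bit 3: prefix='0' (no match yet)
Bit 4: prefix='01' (no match yet)
Bit 5: prefix='011' -> emit 'l', reset
Bit 6: prefix='0' (no match yet)
Bit 7: prefix='00' (no match yet)
Bit 8: prefix='001' -> emit 'n', reset
Bit 9: prefix='1' -> emit 'c', reset
Bit 10: prefix='1' -> emit 'c', reset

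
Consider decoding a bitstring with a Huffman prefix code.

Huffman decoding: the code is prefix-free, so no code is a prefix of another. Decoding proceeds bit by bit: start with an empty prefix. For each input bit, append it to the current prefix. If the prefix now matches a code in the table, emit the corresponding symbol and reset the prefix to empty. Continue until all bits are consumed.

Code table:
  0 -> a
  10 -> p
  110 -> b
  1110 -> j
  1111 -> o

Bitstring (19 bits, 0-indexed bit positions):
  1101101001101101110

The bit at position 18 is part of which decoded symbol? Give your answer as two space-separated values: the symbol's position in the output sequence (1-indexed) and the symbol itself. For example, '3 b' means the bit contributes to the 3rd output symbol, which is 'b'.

Bit 0: prefix='1' (no match yet)
Bit 1: prefix='11' (no match yet)
Bit 2: prefix='110' -> emit 'b', reset
Bit 3: prefix='1' (no match yet)
Bit 4: prefix='11' (no match yet)
Bit 5: prefix='110' -> emit 'b', reset
Bit 6: prefix='1' (no match yet)
Bit 7: prefix='10' -> emit 'p', reset
Bit 8: prefix='0' -> emit 'a', reset
Bit 9: prefix='1' (no match yet)
Bit 10: prefix='11' (no match yet)
Bit 11: prefix='110' -> emit 'b', reset
Bit 12: prefix='1' (no match yet)
Bit 13: prefix='11' (no match yet)
Bit 14: prefix='110' -> emit 'b', reset
Bit 15: prefix='1' (no match yet)
Bit 16: prefix='11' (no match yet)
Bit 17: prefix='111' (no match yet)
Bit 18: prefix='1110' -> emit 'j', reset

Answer: 7 j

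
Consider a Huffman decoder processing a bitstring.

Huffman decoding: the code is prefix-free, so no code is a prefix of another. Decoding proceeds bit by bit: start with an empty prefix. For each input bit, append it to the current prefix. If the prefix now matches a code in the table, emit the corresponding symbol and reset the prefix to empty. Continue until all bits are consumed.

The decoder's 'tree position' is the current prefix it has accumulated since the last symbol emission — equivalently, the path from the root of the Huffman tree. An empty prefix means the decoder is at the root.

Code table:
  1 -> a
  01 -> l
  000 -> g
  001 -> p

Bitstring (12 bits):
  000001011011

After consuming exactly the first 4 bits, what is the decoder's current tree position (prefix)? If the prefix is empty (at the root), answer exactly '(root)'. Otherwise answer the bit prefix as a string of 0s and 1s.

Answer: 0

Derivation:
Bit 0: prefix='0' (no match yet)
Bit 1: prefix='00' (no match yet)
Bit 2: prefix='000' -> emit 'g', reset
Bit 3: prefix='0' (no match yet)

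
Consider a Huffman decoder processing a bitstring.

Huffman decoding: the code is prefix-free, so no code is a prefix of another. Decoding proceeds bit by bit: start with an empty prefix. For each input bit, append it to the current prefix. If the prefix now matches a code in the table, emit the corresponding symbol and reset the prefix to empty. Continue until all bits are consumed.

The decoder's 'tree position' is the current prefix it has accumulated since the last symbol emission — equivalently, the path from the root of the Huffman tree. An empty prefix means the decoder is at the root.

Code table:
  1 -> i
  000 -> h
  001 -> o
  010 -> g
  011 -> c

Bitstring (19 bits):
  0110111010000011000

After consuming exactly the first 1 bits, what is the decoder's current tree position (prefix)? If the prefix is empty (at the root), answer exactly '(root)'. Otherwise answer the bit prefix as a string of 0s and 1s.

Answer: 0

Derivation:
Bit 0: prefix='0' (no match yet)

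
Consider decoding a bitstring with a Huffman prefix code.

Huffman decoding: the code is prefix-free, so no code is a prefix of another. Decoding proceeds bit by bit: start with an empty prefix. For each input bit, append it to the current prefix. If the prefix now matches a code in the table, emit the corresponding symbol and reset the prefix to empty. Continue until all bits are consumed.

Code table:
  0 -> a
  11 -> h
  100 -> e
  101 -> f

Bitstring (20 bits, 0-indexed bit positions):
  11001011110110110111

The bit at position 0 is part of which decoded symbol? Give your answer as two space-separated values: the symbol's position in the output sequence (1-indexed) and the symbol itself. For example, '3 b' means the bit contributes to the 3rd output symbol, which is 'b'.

Answer: 1 h

Derivation:
Bit 0: prefix='1' (no match yet)
Bit 1: prefix='11' -> emit 'h', reset
Bit 2: prefix='0' -> emit 'a', reset
Bit 3: prefix='0' -> emit 'a', reset
Bit 4: prefix='1' (no match yet)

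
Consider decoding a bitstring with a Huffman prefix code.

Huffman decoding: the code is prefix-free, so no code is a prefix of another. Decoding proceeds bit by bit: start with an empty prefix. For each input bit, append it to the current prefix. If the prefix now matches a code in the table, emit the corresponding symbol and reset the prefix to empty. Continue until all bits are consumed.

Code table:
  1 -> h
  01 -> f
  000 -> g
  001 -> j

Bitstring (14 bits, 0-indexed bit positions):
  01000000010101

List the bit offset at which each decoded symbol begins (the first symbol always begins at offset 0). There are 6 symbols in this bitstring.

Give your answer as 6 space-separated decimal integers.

Answer: 0 2 5 8 10 12

Derivation:
Bit 0: prefix='0' (no match yet)
Bit 1: prefix='01' -> emit 'f', reset
Bit 2: prefix='0' (no match yet)
Bit 3: prefix='00' (no match yet)
Bit 4: prefix='000' -> emit 'g', reset
Bit 5: prefix='0' (no match yet)
Bit 6: prefix='00' (no match yet)
Bit 7: prefix='000' -> emit 'g', reset
Bit 8: prefix='0' (no match yet)
Bit 9: prefix='01' -> emit 'f', reset
Bit 10: prefix='0' (no match yet)
Bit 11: prefix='01' -> emit 'f', reset
Bit 12: prefix='0' (no match yet)
Bit 13: prefix='01' -> emit 'f', reset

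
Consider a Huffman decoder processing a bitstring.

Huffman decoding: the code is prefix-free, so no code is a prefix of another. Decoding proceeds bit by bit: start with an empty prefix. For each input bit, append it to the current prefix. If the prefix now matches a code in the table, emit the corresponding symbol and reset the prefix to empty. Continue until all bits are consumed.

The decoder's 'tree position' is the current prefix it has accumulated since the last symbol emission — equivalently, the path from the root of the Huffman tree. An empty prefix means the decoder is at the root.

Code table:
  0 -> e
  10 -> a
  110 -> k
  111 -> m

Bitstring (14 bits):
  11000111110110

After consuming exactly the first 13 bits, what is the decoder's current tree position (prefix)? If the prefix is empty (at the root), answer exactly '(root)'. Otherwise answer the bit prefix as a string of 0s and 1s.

Bit 0: prefix='1' (no match yet)
Bit 1: prefix='11' (no match yet)
Bit 2: prefix='110' -> emit 'k', reset
Bit 3: prefix='0' -> emit 'e', reset
Bit 4: prefix='0' -> emit 'e', reset
Bit 5: prefix='1' (no match yet)
Bit 6: prefix='11' (no match yet)
Bit 7: prefix='111' -> emit 'm', reset
Bit 8: prefix='1' (no match yet)
Bit 9: prefix='11' (no match yet)
Bit 10: prefix='110' -> emit 'k', reset
Bit 11: prefix='1' (no match yet)
Bit 12: prefix='11' (no match yet)

Answer: 11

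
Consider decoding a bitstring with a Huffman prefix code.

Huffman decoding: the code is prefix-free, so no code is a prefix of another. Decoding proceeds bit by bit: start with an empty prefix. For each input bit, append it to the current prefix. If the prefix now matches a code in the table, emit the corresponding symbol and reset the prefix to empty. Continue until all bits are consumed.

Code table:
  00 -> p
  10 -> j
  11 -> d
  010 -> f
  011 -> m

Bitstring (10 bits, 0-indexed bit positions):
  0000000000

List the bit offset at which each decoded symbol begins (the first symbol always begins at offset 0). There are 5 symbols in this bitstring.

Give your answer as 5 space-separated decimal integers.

Answer: 0 2 4 6 8

Derivation:
Bit 0: prefix='0' (no match yet)
Bit 1: prefix='00' -> emit 'p', reset
Bit 2: prefix='0' (no match yet)
Bit 3: prefix='00' -> emit 'p', reset
Bit 4: prefix='0' (no match yet)
Bit 5: prefix='00' -> emit 'p', reset
Bit 6: prefix='0' (no match yet)
Bit 7: prefix='00' -> emit 'p', reset
Bit 8: prefix='0' (no match yet)
Bit 9: prefix='00' -> emit 'p', reset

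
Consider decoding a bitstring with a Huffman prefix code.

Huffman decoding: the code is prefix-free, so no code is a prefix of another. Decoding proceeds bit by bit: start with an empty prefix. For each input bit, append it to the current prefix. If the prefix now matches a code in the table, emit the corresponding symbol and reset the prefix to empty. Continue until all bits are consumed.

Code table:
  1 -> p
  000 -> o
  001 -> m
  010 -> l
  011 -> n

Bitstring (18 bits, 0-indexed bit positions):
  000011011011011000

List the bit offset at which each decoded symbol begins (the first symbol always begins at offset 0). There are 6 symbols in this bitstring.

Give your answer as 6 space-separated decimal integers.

Bit 0: prefix='0' (no match yet)
Bit 1: prefix='00' (no match yet)
Bit 2: prefix='000' -> emit 'o', reset
Bit 3: prefix='0' (no match yet)
Bit 4: prefix='01' (no match yet)
Bit 5: prefix='011' -> emit 'n', reset
Bit 6: prefix='0' (no match yet)
Bit 7: prefix='01' (no match yet)
Bit 8: prefix='011' -> emit 'n', reset
Bit 9: prefix='0' (no match yet)
Bit 10: prefix='01' (no match yet)
Bit 11: prefix='011' -> emit 'n', reset
Bit 12: prefix='0' (no match yet)
Bit 13: prefix='01' (no match yet)
Bit 14: prefix='011' -> emit 'n', reset
Bit 15: prefix='0' (no match yet)
Bit 16: prefix='00' (no match yet)
Bit 17: prefix='000' -> emit 'o', reset

Answer: 0 3 6 9 12 15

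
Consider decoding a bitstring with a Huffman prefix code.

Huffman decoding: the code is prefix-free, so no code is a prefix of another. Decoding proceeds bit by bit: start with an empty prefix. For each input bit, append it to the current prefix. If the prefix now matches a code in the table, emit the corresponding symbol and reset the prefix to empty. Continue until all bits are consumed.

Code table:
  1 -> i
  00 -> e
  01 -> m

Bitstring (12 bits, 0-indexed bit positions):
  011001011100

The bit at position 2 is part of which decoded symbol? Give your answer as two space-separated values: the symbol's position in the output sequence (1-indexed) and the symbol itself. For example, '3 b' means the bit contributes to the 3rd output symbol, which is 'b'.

Answer: 2 i

Derivation:
Bit 0: prefix='0' (no match yet)
Bit 1: prefix='01' -> emit 'm', reset
Bit 2: prefix='1' -> emit 'i', reset
Bit 3: prefix='0' (no match yet)
Bit 4: prefix='00' -> emit 'e', reset
Bit 5: prefix='1' -> emit 'i', reset
Bit 6: prefix='0' (no match yet)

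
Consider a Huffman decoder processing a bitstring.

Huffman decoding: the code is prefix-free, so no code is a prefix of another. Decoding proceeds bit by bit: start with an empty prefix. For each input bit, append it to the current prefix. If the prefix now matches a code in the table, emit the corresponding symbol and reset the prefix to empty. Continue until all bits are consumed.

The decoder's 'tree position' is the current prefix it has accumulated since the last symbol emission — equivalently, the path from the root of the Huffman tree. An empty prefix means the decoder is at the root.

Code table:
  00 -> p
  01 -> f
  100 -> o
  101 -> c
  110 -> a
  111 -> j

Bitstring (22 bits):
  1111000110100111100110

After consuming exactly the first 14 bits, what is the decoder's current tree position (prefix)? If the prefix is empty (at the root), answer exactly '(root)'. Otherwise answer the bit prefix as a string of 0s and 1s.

Bit 0: prefix='1' (no match yet)
Bit 1: prefix='11' (no match yet)
Bit 2: prefix='111' -> emit 'j', reset
Bit 3: prefix='1' (no match yet)
Bit 4: prefix='10' (no match yet)
Bit 5: prefix='100' -> emit 'o', reset
Bit 6: prefix='0' (no match yet)
Bit 7: prefix='01' -> emit 'f', reset
Bit 8: prefix='1' (no match yet)
Bit 9: prefix='10' (no match yet)
Bit 10: prefix='101' -> emit 'c', reset
Bit 11: prefix='0' (no match yet)
Bit 12: prefix='00' -> emit 'p', reset
Bit 13: prefix='1' (no match yet)

Answer: 1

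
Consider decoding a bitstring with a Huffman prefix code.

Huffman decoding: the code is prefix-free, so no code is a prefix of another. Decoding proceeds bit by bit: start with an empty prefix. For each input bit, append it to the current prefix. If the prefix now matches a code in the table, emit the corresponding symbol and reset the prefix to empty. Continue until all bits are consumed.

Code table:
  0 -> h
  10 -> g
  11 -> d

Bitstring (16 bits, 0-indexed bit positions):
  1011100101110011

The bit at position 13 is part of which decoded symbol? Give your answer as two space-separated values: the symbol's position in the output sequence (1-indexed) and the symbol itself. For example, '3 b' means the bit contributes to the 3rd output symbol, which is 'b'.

Bit 0: prefix='1' (no match yet)
Bit 1: prefix='10' -> emit 'g', reset
Bit 2: prefix='1' (no match yet)
Bit 3: prefix='11' -> emit 'd', reset
Bit 4: prefix='1' (no match yet)
Bit 5: prefix='10' -> emit 'g', reset
Bit 6: prefix='0' -> emit 'h', reset
Bit 7: prefix='1' (no match yet)
Bit 8: prefix='10' -> emit 'g', reset
Bit 9: prefix='1' (no match yet)
Bit 10: prefix='11' -> emit 'd', reset
Bit 11: prefix='1' (no match yet)
Bit 12: prefix='10' -> emit 'g', reset
Bit 13: prefix='0' -> emit 'h', reset
Bit 14: prefix='1' (no match yet)
Bit 15: prefix='11' -> emit 'd', reset

Answer: 8 h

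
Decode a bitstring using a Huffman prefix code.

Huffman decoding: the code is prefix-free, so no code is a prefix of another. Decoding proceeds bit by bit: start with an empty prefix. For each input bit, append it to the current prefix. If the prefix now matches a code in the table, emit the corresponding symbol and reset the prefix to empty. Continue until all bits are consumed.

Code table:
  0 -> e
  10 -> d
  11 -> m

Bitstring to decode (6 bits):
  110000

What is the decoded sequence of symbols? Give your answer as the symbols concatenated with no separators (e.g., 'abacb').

Answer: meeee

Derivation:
Bit 0: prefix='1' (no match yet)
Bit 1: prefix='11' -> emit 'm', reset
Bit 2: prefix='0' -> emit 'e', reset
Bit 3: prefix='0' -> emit 'e', reset
Bit 4: prefix='0' -> emit 'e', reset
Bit 5: prefix='0' -> emit 'e', reset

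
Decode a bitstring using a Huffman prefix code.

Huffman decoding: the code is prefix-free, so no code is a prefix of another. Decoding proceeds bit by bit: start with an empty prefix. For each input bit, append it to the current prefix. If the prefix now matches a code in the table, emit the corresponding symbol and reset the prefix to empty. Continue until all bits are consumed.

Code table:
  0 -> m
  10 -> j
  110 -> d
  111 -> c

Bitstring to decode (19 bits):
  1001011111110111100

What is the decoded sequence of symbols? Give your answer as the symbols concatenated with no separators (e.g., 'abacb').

Answer: jmjccjcjm

Derivation:
Bit 0: prefix='1' (no match yet)
Bit 1: prefix='10' -> emit 'j', reset
Bit 2: prefix='0' -> emit 'm', reset
Bit 3: prefix='1' (no match yet)
Bit 4: prefix='10' -> emit 'j', reset
Bit 5: prefix='1' (no match yet)
Bit 6: prefix='11' (no match yet)
Bit 7: prefix='111' -> emit 'c', reset
Bit 8: prefix='1' (no match yet)
Bit 9: prefix='11' (no match yet)
Bit 10: prefix='111' -> emit 'c', reset
Bit 11: prefix='1' (no match yet)
Bit 12: prefix='10' -> emit 'j', reset
Bit 13: prefix='1' (no match yet)
Bit 14: prefix='11' (no match yet)
Bit 15: prefix='111' -> emit 'c', reset
Bit 16: prefix='1' (no match yet)
Bit 17: prefix='10' -> emit 'j', reset
Bit 18: prefix='0' -> emit 'm', reset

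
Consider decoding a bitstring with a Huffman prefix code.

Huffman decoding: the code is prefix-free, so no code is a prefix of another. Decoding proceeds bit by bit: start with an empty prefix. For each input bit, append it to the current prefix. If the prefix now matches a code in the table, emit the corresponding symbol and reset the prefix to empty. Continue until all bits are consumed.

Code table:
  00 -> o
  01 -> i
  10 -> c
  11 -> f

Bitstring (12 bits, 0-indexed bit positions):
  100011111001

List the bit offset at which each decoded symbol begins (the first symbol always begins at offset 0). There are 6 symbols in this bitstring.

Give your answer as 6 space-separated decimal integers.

Bit 0: prefix='1' (no match yet)
Bit 1: prefix='10' -> emit 'c', reset
Bit 2: prefix='0' (no match yet)
Bit 3: prefix='00' -> emit 'o', reset
Bit 4: prefix='1' (no match yet)
Bit 5: prefix='11' -> emit 'f', reset
Bit 6: prefix='1' (no match yet)
Bit 7: prefix='11' -> emit 'f', reset
Bit 8: prefix='1' (no match yet)
Bit 9: prefix='10' -> emit 'c', reset
Bit 10: prefix='0' (no match yet)
Bit 11: prefix='01' -> emit 'i', reset

Answer: 0 2 4 6 8 10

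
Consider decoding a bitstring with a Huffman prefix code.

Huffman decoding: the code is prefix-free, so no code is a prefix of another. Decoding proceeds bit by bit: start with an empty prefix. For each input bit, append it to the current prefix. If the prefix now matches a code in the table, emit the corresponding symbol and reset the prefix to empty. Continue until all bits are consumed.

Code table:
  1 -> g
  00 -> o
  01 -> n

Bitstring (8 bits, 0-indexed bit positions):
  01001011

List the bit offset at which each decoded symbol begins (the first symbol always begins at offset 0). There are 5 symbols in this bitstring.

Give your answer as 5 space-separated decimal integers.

Answer: 0 2 4 5 7

Derivation:
Bit 0: prefix='0' (no match yet)
Bit 1: prefix='01' -> emit 'n', reset
Bit 2: prefix='0' (no match yet)
Bit 3: prefix='00' -> emit 'o', reset
Bit 4: prefix='1' -> emit 'g', reset
Bit 5: prefix='0' (no match yet)
Bit 6: prefix='01' -> emit 'n', reset
Bit 7: prefix='1' -> emit 'g', reset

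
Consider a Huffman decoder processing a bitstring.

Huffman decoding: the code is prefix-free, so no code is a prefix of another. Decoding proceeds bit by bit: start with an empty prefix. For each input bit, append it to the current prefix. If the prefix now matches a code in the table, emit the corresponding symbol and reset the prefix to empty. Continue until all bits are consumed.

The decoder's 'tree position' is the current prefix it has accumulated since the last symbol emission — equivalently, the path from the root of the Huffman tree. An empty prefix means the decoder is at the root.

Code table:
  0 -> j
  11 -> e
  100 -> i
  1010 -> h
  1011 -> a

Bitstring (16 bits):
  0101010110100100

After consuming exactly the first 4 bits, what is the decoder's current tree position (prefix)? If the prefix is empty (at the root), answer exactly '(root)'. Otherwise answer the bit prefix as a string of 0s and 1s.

Answer: 101

Derivation:
Bit 0: prefix='0' -> emit 'j', reset
Bit 1: prefix='1' (no match yet)
Bit 2: prefix='10' (no match yet)
Bit 3: prefix='101' (no match yet)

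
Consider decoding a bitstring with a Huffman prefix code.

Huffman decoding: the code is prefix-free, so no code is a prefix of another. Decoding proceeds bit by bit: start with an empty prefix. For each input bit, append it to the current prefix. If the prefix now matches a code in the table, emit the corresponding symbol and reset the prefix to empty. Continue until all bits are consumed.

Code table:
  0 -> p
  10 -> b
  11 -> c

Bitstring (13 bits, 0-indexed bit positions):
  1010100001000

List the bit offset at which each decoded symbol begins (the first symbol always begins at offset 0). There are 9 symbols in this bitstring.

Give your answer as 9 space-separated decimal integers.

Bit 0: prefix='1' (no match yet)
Bit 1: prefix='10' -> emit 'b', reset
Bit 2: prefix='1' (no match yet)
Bit 3: prefix='10' -> emit 'b', reset
Bit 4: prefix='1' (no match yet)
Bit 5: prefix='10' -> emit 'b', reset
Bit 6: prefix='0' -> emit 'p', reset
Bit 7: prefix='0' -> emit 'p', reset
Bit 8: prefix='0' -> emit 'p', reset
Bit 9: prefix='1' (no match yet)
Bit 10: prefix='10' -> emit 'b', reset
Bit 11: prefix='0' -> emit 'p', reset
Bit 12: prefix='0' -> emit 'p', reset

Answer: 0 2 4 6 7 8 9 11 12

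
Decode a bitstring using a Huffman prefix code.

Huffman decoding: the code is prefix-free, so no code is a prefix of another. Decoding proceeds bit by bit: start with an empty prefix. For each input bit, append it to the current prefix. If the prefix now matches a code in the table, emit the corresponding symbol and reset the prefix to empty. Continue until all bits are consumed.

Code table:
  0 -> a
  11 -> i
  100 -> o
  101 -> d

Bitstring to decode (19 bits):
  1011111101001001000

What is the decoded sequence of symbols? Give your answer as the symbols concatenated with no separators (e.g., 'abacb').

Bit 0: prefix='1' (no match yet)
Bit 1: prefix='10' (no match yet)
Bit 2: prefix='101' -> emit 'd', reset
Bit 3: prefix='1' (no match yet)
Bit 4: prefix='11' -> emit 'i', reset
Bit 5: prefix='1' (no match yet)
Bit 6: prefix='11' -> emit 'i', reset
Bit 7: prefix='1' (no match yet)
Bit 8: prefix='10' (no match yet)
Bit 9: prefix='101' -> emit 'd', reset
Bit 10: prefix='0' -> emit 'a', reset
Bit 11: prefix='0' -> emit 'a', reset
Bit 12: prefix='1' (no match yet)
Bit 13: prefix='10' (no match yet)
Bit 14: prefix='100' -> emit 'o', reset
Bit 15: prefix='1' (no match yet)
Bit 16: prefix='10' (no match yet)
Bit 17: prefix='100' -> emit 'o', reset
Bit 18: prefix='0' -> emit 'a', reset

Answer: diidaaooa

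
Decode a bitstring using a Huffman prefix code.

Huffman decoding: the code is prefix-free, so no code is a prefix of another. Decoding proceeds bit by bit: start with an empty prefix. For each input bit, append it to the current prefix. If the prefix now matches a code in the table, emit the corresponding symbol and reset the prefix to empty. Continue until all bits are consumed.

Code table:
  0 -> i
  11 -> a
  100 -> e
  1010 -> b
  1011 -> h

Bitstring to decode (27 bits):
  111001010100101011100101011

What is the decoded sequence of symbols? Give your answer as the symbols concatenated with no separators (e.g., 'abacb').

Answer: aebebaeba

Derivation:
Bit 0: prefix='1' (no match yet)
Bit 1: prefix='11' -> emit 'a', reset
Bit 2: prefix='1' (no match yet)
Bit 3: prefix='10' (no match yet)
Bit 4: prefix='100' -> emit 'e', reset
Bit 5: prefix='1' (no match yet)
Bit 6: prefix='10' (no match yet)
Bit 7: prefix='101' (no match yet)
Bit 8: prefix='1010' -> emit 'b', reset
Bit 9: prefix='1' (no match yet)
Bit 10: prefix='10' (no match yet)
Bit 11: prefix='100' -> emit 'e', reset
Bit 12: prefix='1' (no match yet)
Bit 13: prefix='10' (no match yet)
Bit 14: prefix='101' (no match yet)
Bit 15: prefix='1010' -> emit 'b', reset
Bit 16: prefix='1' (no match yet)
Bit 17: prefix='11' -> emit 'a', reset
Bit 18: prefix='1' (no match yet)
Bit 19: prefix='10' (no match yet)
Bit 20: prefix='100' -> emit 'e', reset
Bit 21: prefix='1' (no match yet)
Bit 22: prefix='10' (no match yet)
Bit 23: prefix='101' (no match yet)
Bit 24: prefix='1010' -> emit 'b', reset
Bit 25: prefix='1' (no match yet)
Bit 26: prefix='11' -> emit 'a', reset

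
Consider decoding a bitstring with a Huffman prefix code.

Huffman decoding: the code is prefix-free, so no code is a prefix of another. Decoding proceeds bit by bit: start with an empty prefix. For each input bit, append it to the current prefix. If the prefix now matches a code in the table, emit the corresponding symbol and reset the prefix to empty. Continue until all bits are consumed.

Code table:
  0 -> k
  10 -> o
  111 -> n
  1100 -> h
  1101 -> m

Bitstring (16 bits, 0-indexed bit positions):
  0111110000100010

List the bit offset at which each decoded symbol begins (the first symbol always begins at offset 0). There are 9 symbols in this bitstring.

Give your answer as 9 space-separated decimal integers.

Bit 0: prefix='0' -> emit 'k', reset
Bit 1: prefix='1' (no match yet)
Bit 2: prefix='11' (no match yet)
Bit 3: prefix='111' -> emit 'n', reset
Bit 4: prefix='1' (no match yet)
Bit 5: prefix='11' (no match yet)
Bit 6: prefix='110' (no match yet)
Bit 7: prefix='1100' -> emit 'h', reset
Bit 8: prefix='0' -> emit 'k', reset
Bit 9: prefix='0' -> emit 'k', reset
Bit 10: prefix='1' (no match yet)
Bit 11: prefix='10' -> emit 'o', reset
Bit 12: prefix='0' -> emit 'k', reset
Bit 13: prefix='0' -> emit 'k', reset
Bit 14: prefix='1' (no match yet)
Bit 15: prefix='10' -> emit 'o', reset

Answer: 0 1 4 8 9 10 12 13 14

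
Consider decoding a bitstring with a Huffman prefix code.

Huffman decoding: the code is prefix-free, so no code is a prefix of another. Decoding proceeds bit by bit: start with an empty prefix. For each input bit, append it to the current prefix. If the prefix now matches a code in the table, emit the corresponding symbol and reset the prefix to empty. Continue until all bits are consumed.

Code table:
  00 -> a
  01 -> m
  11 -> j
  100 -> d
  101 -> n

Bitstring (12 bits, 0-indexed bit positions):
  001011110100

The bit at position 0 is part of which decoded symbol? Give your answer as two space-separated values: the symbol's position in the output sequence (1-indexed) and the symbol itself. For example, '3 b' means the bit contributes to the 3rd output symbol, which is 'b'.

Bit 0: prefix='0' (no match yet)
Bit 1: prefix='00' -> emit 'a', reset
Bit 2: prefix='1' (no match yet)
Bit 3: prefix='10' (no match yet)
Bit 4: prefix='101' -> emit 'n', reset

Answer: 1 a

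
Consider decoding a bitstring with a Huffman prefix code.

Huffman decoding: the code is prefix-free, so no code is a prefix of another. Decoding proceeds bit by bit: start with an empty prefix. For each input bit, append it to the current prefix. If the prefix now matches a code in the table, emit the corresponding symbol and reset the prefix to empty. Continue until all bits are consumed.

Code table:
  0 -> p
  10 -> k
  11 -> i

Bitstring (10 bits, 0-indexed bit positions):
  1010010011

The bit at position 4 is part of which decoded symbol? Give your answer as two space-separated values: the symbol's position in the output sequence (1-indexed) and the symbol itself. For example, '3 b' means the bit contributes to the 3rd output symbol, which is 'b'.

Bit 0: prefix='1' (no match yet)
Bit 1: prefix='10' -> emit 'k', reset
Bit 2: prefix='1' (no match yet)
Bit 3: prefix='10' -> emit 'k', reset
Bit 4: prefix='0' -> emit 'p', reset
Bit 5: prefix='1' (no match yet)
Bit 6: prefix='10' -> emit 'k', reset
Bit 7: prefix='0' -> emit 'p', reset
Bit 8: prefix='1' (no match yet)

Answer: 3 p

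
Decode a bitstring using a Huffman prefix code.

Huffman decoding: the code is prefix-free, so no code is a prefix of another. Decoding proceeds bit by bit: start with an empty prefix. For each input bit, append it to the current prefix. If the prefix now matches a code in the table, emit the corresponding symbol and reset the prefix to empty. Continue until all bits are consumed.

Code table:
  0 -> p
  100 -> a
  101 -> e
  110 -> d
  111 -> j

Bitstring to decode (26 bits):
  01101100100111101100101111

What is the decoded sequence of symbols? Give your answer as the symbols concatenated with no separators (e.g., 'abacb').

Answer: pddpajeaej

Derivation:
Bit 0: prefix='0' -> emit 'p', reset
Bit 1: prefix='1' (no match yet)
Bit 2: prefix='11' (no match yet)
Bit 3: prefix='110' -> emit 'd', reset
Bit 4: prefix='1' (no match yet)
Bit 5: prefix='11' (no match yet)
Bit 6: prefix='110' -> emit 'd', reset
Bit 7: prefix='0' -> emit 'p', reset
Bit 8: prefix='1' (no match yet)
Bit 9: prefix='10' (no match yet)
Bit 10: prefix='100' -> emit 'a', reset
Bit 11: prefix='1' (no match yet)
Bit 12: prefix='11' (no match yet)
Bit 13: prefix='111' -> emit 'j', reset
Bit 14: prefix='1' (no match yet)
Bit 15: prefix='10' (no match yet)
Bit 16: prefix='101' -> emit 'e', reset
Bit 17: prefix='1' (no match yet)
Bit 18: prefix='10' (no match yet)
Bit 19: prefix='100' -> emit 'a', reset
Bit 20: prefix='1' (no match yet)
Bit 21: prefix='10' (no match yet)
Bit 22: prefix='101' -> emit 'e', reset
Bit 23: prefix='1' (no match yet)
Bit 24: prefix='11' (no match yet)
Bit 25: prefix='111' -> emit 'j', reset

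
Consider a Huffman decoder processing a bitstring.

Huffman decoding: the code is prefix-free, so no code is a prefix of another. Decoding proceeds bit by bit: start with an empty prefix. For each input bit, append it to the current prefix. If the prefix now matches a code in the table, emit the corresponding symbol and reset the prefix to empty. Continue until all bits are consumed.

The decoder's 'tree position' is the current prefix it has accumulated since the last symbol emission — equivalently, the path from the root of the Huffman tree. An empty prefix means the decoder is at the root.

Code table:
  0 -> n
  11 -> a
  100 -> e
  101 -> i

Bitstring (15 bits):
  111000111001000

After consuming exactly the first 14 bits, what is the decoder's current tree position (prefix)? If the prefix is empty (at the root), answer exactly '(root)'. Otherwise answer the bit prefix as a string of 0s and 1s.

Answer: (root)

Derivation:
Bit 0: prefix='1' (no match yet)
Bit 1: prefix='11' -> emit 'a', reset
Bit 2: prefix='1' (no match yet)
Bit 3: prefix='10' (no match yet)
Bit 4: prefix='100' -> emit 'e', reset
Bit 5: prefix='0' -> emit 'n', reset
Bit 6: prefix='1' (no match yet)
Bit 7: prefix='11' -> emit 'a', reset
Bit 8: prefix='1' (no match yet)
Bit 9: prefix='10' (no match yet)
Bit 10: prefix='100' -> emit 'e', reset
Bit 11: prefix='1' (no match yet)
Bit 12: prefix='10' (no match yet)
Bit 13: prefix='100' -> emit 'e', reset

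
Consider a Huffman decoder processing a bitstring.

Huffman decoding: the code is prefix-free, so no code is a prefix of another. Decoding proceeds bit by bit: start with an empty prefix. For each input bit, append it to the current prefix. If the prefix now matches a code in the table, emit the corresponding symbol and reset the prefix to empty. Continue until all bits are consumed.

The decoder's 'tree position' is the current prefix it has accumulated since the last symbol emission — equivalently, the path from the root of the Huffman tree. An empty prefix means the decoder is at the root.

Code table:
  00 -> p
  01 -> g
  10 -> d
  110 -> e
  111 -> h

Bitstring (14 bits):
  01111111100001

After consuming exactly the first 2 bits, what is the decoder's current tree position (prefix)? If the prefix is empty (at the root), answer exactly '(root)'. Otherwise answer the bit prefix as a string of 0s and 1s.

Answer: (root)

Derivation:
Bit 0: prefix='0' (no match yet)
Bit 1: prefix='01' -> emit 'g', reset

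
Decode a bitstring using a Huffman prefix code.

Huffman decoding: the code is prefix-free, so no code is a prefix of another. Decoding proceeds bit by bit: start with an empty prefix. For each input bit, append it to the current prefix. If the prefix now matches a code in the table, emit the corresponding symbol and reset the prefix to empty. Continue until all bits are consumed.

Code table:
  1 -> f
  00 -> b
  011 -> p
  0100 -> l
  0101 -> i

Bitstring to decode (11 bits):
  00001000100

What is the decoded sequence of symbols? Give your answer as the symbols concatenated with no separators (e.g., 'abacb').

Bit 0: prefix='0' (no match yet)
Bit 1: prefix='00' -> emit 'b', reset
Bit 2: prefix='0' (no match yet)
Bit 3: prefix='00' -> emit 'b', reset
Bit 4: prefix='1' -> emit 'f', reset
Bit 5: prefix='0' (no match yet)
Bit 6: prefix='00' -> emit 'b', reset
Bit 7: prefix='0' (no match yet)
Bit 8: prefix='01' (no match yet)
Bit 9: prefix='010' (no match yet)
Bit 10: prefix='0100' -> emit 'l', reset

Answer: bbfbl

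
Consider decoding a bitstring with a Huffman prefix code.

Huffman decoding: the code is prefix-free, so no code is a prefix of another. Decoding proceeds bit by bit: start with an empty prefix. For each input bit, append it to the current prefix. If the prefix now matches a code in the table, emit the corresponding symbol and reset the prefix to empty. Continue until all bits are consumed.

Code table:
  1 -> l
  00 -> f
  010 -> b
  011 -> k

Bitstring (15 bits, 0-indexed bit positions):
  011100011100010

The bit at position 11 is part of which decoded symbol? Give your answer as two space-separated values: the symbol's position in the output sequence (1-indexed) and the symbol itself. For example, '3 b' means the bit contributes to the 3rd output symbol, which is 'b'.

Answer: 6 f

Derivation:
Bit 0: prefix='0' (no match yet)
Bit 1: prefix='01' (no match yet)
Bit 2: prefix='011' -> emit 'k', reset
Bit 3: prefix='1' -> emit 'l', reset
Bit 4: prefix='0' (no match yet)
Bit 5: prefix='00' -> emit 'f', reset
Bit 6: prefix='0' (no match yet)
Bit 7: prefix='01' (no match yet)
Bit 8: prefix='011' -> emit 'k', reset
Bit 9: prefix='1' -> emit 'l', reset
Bit 10: prefix='0' (no match yet)
Bit 11: prefix='00' -> emit 'f', reset
Bit 12: prefix='0' (no match yet)
Bit 13: prefix='01' (no match yet)
Bit 14: prefix='010' -> emit 'b', reset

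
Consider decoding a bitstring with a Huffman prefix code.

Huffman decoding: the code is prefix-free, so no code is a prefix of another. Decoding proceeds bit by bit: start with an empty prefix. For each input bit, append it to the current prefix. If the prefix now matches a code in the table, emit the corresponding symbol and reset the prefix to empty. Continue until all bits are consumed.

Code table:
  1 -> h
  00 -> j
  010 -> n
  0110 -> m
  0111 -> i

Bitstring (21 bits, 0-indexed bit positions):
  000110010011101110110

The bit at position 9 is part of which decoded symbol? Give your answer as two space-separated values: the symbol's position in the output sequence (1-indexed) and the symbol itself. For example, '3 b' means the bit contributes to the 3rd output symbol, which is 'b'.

Bit 0: prefix='0' (no match yet)
Bit 1: prefix='00' -> emit 'j', reset
Bit 2: prefix='0' (no match yet)
Bit 3: prefix='01' (no match yet)
Bit 4: prefix='011' (no match yet)
Bit 5: prefix='0110' -> emit 'm', reset
Bit 6: prefix='0' (no match yet)
Bit 7: prefix='01' (no match yet)
Bit 8: prefix='010' -> emit 'n', reset
Bit 9: prefix='0' (no match yet)
Bit 10: prefix='01' (no match yet)
Bit 11: prefix='011' (no match yet)
Bit 12: prefix='0111' -> emit 'i', reset
Bit 13: prefix='0' (no match yet)

Answer: 4 i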